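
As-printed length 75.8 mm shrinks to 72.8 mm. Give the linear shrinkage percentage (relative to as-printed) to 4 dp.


Shrinkage = ((75.8-72.8)/75.8)*100 = 3.9578 %


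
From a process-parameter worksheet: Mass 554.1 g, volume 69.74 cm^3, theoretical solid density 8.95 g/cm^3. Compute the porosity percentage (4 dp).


rho_part = 554.1 / 69.74 = 7.94522512 g/cm^3
Porosity = (1 - 7.94522512/8.95)*100 = 11.2265 %


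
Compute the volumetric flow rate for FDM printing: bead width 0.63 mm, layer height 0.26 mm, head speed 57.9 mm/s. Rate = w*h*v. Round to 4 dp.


Rate = 0.63 * 0.26 * 57.9 = 9.484 mm^3/s


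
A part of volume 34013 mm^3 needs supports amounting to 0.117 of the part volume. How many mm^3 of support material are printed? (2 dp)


V_support = 34013 * 0.117 = 3979.52 mm^3


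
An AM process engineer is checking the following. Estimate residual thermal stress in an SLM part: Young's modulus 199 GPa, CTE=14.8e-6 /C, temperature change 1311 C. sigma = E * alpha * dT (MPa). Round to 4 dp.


sigma = 199*1000 * 14.8e-6 * 1311 = 3861.1572 MPa


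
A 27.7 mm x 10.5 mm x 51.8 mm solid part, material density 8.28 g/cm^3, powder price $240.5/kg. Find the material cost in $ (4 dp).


V = 27.7 * 10.5 * 51.8 = 15066.03 mm^3 = 15.06603 cm^3
Mass = 15.06603 * 8.28 / 1000 = 0.12474673 kg
Cost = 0.12474673 * 240.5 = 30.0016 $


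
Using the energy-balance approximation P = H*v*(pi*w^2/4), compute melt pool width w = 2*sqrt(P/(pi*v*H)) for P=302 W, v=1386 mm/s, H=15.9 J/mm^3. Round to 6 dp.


w = 2*sqrt(302/(pi*1386*15.9)) = 0.132093 mm


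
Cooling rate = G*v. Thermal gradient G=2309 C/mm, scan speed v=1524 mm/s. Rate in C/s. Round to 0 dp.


CR = 2309 * 1524 = 3518916 C/s


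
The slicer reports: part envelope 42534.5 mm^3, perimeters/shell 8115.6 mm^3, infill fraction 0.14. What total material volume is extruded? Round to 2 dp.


V_infill = (42534.5 - 8115.6) * 0.14 = 4818.65
V_total = 8115.6 + 4818.65 = 12934.25 mm^3


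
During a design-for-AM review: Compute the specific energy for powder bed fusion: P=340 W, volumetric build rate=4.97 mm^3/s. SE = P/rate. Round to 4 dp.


SE = 340 / 4.97 = 68.4105 J/mm^3


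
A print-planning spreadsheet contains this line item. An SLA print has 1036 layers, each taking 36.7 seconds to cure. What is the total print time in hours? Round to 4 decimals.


t = 1036 * 36.7 / 3600 = 10.5614 hrs


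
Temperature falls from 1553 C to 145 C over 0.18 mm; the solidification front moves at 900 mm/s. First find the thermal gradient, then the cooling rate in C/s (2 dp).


G = (1553-145)/0.18 = 7822.22222222 C/mm
CR = 7822.22222222 * 900 = 7040000.0 C/s


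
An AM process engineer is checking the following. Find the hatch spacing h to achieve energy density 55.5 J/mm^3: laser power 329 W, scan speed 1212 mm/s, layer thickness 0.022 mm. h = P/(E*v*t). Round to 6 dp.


h = 329 / (55.5*1212*0.022) = 0.22232 mm


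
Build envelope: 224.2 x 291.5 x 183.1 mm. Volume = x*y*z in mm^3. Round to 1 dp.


V = 224.2 * 291.5 * 183.1 = 11966372.3 mm^3


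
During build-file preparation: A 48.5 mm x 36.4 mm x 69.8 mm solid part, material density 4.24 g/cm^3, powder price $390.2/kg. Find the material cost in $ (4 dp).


V = 48.5 * 36.4 * 69.8 = 123224.92 mm^3 = 123.22492 cm^3
Mass = 123.22492 * 4.24 / 1000 = 0.52247366 kg
Cost = 0.52247366 * 390.2 = 203.8692 $


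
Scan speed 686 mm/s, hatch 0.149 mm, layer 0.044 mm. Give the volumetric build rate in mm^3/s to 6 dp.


Rate = 686 * 0.149 * 0.044 = 4.497416 mm^3/s


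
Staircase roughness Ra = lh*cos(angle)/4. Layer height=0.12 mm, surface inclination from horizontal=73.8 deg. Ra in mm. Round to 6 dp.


Ra = 0.12 * cos(73.8) / 4 = 0.00837 mm


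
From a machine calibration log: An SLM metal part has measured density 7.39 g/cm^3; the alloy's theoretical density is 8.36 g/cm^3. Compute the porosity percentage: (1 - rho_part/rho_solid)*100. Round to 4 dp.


Porosity = (1-7.39/8.36)*100 = 11.6029 %


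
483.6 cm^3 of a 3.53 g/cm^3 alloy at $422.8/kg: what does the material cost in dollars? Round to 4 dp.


Mass = 483.6*3.53/1000 = 1.707108 kg
Cost = 1.707108 * 422.8 = 721.7653 $


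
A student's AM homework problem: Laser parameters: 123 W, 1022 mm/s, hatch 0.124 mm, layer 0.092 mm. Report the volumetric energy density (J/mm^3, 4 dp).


E = 123 / (1022*0.124*0.092) = 10.5498 J/mm^3


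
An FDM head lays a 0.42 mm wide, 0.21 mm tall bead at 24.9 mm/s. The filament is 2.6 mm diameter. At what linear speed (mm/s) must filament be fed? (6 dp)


Q = 0.42 * 0.21 * 24.9 = 2.19618 mm^3/s
A_fil = pi*(2.6/2)^2 = 5.30929158 mm^2
v_feed = 2.19618 / 5.30929158 = 0.413648 mm/s


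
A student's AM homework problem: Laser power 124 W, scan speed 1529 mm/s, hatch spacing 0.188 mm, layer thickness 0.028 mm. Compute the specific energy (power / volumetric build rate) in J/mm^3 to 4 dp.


Build rate = 1529 * 0.188 * 0.028 = 8.048656 mm^3/s
SE = 124 / 8.048656 = 15.4063 J/mm^3


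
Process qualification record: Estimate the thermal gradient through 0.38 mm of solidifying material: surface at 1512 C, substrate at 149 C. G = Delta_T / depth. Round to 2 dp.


G = (1512-149)/0.38 = 3586.84 C/mm


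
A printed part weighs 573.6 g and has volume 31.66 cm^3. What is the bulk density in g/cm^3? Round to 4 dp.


rho = 573.6 / 31.66 = 18.1175 g/cm^3


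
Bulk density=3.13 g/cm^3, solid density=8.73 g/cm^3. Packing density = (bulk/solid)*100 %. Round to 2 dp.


Packing = (3.13/8.73)*100 = 35.85 %


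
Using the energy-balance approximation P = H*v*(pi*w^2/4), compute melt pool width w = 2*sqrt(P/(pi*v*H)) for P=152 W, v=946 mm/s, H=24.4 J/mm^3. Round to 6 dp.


w = 2*sqrt(152/(pi*946*24.4)) = 0.091566 mm


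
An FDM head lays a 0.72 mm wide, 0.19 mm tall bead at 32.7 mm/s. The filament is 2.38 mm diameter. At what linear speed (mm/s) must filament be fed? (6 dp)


Q = 0.72 * 0.19 * 32.7 = 4.47336 mm^3/s
A_fil = pi*(2.38/2)^2 = 4.44880936 mm^2
v_feed = 4.47336 / 4.44880936 = 1.005518 mm/s


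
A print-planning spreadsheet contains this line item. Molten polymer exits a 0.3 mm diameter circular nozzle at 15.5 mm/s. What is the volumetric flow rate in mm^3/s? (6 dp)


A = pi*(0.3/2)^2 = 0.07068583 mm^2
Q = 0.07068583 * 15.5 = 1.09563 mm^3/s


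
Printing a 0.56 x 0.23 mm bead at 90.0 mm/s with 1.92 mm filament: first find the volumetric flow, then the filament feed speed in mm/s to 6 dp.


Q = 0.56 * 0.23 * 90.0 = 11.592 mm^3/s
A_fil = pi*(1.92/2)^2 = 2.89529179 mm^2
v_feed = 11.592 / 2.89529179 = 4.003742 mm/s


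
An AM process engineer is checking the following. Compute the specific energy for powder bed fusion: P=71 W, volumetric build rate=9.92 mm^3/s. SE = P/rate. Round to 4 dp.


SE = 71 / 9.92 = 7.1573 J/mm^3


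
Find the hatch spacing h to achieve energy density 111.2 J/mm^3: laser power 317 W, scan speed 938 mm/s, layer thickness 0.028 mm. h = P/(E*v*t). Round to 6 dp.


h = 317 / (111.2*938*0.028) = 0.108541 mm


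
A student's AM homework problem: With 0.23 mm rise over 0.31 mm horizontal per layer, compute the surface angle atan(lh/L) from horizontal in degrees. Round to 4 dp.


angle = atan(0.23/0.31) = 36.573 degrees


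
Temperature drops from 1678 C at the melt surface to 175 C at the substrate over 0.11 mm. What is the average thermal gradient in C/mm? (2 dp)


G = (1678-175)/0.11 = 13663.64 C/mm


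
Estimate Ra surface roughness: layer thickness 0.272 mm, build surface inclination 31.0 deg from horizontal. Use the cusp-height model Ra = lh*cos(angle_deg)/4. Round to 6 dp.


Ra = 0.272 * cos(31.0) / 4 = 0.058287 mm


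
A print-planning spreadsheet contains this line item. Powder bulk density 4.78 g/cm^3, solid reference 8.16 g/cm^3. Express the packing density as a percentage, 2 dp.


Packing = (4.78/8.16)*100 = 58.58 %


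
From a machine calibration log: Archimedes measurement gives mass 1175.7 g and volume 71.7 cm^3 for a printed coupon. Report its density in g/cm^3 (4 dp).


rho = 1175.7 / 71.7 = 16.3975 g/cm^3


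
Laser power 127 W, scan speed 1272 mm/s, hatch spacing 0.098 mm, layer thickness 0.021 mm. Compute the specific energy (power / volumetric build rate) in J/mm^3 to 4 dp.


Build rate = 1272 * 0.098 * 0.021 = 2.617776 mm^3/s
SE = 127 / 2.617776 = 48.5145 J/mm^3


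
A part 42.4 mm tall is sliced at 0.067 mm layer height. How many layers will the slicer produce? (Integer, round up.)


Layers = ceil(42.4/0.067) = 633


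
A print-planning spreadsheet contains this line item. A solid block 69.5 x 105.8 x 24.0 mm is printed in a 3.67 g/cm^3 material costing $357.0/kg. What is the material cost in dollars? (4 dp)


V = 69.5 * 105.8 * 24.0 = 176474.4 mm^3 = 176.4744 cm^3
Mass = 176.4744 * 3.67 / 1000 = 0.64766105 kg
Cost = 0.64766105 * 357.0 = 231.215 $


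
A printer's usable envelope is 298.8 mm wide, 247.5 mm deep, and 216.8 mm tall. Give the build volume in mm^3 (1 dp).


V = 298.8 * 247.5 * 216.8 = 16033010.4 mm^3


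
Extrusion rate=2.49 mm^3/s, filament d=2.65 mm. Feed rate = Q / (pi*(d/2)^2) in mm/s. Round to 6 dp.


A = pi*(2.65/2)^2 = 5.515459
v = 2.49 / 5.515459 = 0.451458 mm/s


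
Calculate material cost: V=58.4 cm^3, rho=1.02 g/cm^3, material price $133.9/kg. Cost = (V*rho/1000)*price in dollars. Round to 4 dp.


Mass = 58.4*1.02/1000 = 0.059568 kg
Cost = 0.059568 * 133.9 = 7.9762 $


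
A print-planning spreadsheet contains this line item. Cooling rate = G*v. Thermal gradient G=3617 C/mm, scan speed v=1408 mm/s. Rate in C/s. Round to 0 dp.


CR = 3617 * 1408 = 5092736 C/s


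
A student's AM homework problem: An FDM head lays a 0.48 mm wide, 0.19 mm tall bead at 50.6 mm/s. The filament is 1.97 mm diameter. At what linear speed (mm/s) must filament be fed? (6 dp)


Q = 0.48 * 0.19 * 50.6 = 4.61472 mm^3/s
A_fil = pi*(1.97/2)^2 = 3.04805173 mm^2
v_feed = 4.61472 / 3.04805173 = 1.51399 mm/s


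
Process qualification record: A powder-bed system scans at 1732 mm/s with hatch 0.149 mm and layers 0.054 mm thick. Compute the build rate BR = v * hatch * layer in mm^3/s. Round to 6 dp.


Rate = 1732 * 0.149 * 0.054 = 13.935672 mm^3/s


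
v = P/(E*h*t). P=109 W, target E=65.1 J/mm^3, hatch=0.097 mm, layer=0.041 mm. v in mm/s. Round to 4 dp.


v = 109 / (65.1*0.097*0.041) = 421.0076 mm/s


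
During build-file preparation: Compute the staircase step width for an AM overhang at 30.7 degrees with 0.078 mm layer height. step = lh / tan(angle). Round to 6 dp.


step = 0.078 / tan(30.7) = 0.131367 mm


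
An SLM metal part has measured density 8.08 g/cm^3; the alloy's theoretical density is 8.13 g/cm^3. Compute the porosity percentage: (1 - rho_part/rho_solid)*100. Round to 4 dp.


Porosity = (1-8.08/8.13)*100 = 0.615 %


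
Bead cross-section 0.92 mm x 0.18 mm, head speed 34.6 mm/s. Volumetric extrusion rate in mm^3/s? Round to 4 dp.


Rate = 0.92 * 0.18 * 34.6 = 5.7298 mm^3/s


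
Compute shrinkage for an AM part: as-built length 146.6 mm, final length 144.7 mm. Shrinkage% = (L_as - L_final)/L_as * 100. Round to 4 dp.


Shrinkage = ((146.6-144.7)/146.6)*100 = 1.296 %


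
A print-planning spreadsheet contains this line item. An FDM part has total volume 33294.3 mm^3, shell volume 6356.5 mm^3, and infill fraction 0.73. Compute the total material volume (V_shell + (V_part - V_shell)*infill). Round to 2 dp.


V_infill = (33294.3 - 6356.5) * 0.73 = 19664.59
V_total = 6356.5 + 19664.59 = 26021.09 mm^3


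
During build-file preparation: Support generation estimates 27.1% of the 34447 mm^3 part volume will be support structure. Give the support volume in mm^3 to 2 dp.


V_support = 34447 * 0.271 = 9335.14 mm^3


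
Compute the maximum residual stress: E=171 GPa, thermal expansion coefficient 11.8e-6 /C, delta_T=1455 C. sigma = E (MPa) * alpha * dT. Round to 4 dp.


sigma = 171*1000 * 11.8e-6 * 1455 = 2935.899 MPa


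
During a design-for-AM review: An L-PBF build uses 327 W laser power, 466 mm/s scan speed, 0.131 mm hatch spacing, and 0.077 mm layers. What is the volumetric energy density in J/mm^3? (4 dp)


E = 327 / (466*0.131*0.077) = 69.5664 J/mm^3


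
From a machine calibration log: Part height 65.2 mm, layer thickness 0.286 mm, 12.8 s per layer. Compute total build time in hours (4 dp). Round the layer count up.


Layers = ceil(65.2/0.286) = 228
t = 228 * 12.8 / 3600 = 0.8107 hrs


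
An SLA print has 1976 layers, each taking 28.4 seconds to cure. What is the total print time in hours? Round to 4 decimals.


t = 1976 * 28.4 / 3600 = 15.5884 hrs


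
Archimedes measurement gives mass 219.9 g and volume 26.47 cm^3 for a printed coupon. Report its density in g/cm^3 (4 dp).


rho = 219.9 / 26.47 = 8.3075 g/cm^3


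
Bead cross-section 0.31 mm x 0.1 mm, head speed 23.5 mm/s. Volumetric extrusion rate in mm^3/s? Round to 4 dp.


Rate = 0.31 * 0.1 * 23.5 = 0.7285 mm^3/s


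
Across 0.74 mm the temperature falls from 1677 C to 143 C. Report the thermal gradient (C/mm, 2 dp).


G = (1677-143)/0.74 = 2072.97 C/mm


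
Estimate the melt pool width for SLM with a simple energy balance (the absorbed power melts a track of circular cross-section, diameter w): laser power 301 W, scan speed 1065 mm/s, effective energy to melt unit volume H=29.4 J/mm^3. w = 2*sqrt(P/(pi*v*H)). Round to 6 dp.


w = 2*sqrt(301/(pi*1065*29.4)) = 0.110634 mm


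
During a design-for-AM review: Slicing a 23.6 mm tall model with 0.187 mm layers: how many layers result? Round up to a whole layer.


Layers = ceil(23.6/0.187) = 127


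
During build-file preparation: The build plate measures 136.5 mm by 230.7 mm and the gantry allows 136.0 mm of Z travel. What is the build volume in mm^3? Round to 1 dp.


V = 136.5 * 230.7 * 136.0 = 4282714.8 mm^3


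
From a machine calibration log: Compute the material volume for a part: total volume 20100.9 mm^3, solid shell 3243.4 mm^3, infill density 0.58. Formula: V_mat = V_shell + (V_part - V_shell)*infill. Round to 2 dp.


V_infill = (20100.9 - 3243.4) * 0.58 = 9777.35
V_total = 3243.4 + 9777.35 = 13020.75 mm^3


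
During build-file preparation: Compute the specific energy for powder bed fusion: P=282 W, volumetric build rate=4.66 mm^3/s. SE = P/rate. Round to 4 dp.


SE = 282 / 4.66 = 60.515 J/mm^3


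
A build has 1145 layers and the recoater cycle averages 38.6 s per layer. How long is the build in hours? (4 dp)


t = 1145 * 38.6 / 3600 = 12.2769 hrs


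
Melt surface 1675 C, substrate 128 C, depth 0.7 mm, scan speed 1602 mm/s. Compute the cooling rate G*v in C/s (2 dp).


G = (1675-128)/0.7 = 2210.0 C/mm
CR = 2210.0 * 1602 = 3540420.0 C/s


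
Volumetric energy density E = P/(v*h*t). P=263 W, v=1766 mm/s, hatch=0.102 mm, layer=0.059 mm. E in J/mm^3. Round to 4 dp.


E = 263 / (1766*0.102*0.059) = 24.7464 J/mm^3


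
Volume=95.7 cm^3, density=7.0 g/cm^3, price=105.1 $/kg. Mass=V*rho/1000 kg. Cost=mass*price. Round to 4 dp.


Mass = 95.7*7.0/1000 = 0.6699 kg
Cost = 0.6699 * 105.1 = 70.4065 $


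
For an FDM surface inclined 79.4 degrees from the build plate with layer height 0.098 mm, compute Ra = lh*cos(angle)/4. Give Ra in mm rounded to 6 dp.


Ra = 0.098 * cos(79.4) / 4 = 0.004507 mm


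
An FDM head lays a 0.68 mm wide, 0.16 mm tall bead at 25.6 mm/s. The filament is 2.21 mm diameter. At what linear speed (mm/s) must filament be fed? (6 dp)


Q = 0.68 * 0.16 * 25.6 = 2.78528 mm^3/s
A_fil = pi*(2.21/2)^2 = 3.83596317 mm^2
v_feed = 2.78528 / 3.83596317 = 0.726097 mm/s


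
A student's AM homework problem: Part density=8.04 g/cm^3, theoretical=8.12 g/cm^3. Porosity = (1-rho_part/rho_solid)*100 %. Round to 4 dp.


Porosity = (1-8.04/8.12)*100 = 0.9852 %


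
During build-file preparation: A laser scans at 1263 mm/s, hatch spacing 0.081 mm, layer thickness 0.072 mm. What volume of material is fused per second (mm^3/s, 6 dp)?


Rate = 1263 * 0.081 * 0.072 = 7.365816 mm^3/s


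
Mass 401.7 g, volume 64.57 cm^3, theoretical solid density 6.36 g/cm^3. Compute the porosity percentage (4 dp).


rho_part = 401.7 / 64.57 = 6.22115534 g/cm^3
Porosity = (1 - 6.22115534/6.36)*100 = 2.1831 %


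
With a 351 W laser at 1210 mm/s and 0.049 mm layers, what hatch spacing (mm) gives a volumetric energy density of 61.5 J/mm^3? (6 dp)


h = 351 / (61.5*1210*0.049) = 0.096261 mm


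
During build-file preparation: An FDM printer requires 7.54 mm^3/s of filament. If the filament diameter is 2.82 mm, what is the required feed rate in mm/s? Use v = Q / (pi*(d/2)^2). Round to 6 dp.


A = pi*(2.82/2)^2 = 6.2458
v = 7.54 / 6.2458 = 1.207211 mm/s


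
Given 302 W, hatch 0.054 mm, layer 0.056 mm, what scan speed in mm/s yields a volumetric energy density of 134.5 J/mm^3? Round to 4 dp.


v = 302 / (134.5*0.054*0.056) = 742.511 mm/s


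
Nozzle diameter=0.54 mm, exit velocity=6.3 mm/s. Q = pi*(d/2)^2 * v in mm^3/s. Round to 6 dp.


A = pi*(0.54/2)^2 = 0.2290221 mm^2
Q = 0.2290221 * 6.3 = 1.442839 mm^3/s


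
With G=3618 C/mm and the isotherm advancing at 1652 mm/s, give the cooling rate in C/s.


CR = 3618 * 1652 = 5976936 C/s


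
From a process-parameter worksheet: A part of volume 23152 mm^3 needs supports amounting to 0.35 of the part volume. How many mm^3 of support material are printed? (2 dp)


V_support = 23152 * 0.35 = 8103.2 mm^3


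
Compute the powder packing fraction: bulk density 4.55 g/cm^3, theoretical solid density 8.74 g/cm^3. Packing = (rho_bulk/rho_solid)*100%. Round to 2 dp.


Packing = (4.55/8.74)*100 = 52.06 %


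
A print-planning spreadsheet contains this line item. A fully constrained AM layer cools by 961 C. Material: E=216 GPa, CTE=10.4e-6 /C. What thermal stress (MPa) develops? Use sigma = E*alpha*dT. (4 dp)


sigma = 216*1000 * 10.4e-6 * 961 = 2158.7904 MPa


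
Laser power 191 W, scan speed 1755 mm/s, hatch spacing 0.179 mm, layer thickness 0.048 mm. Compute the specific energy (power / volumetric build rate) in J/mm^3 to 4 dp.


Build rate = 1755 * 0.179 * 0.048 = 15.07896 mm^3/s
SE = 191 / 15.07896 = 12.6667 J/mm^3


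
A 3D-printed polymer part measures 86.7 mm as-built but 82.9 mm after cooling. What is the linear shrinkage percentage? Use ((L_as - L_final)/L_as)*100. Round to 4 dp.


Shrinkage = ((86.7-82.9)/86.7)*100 = 4.3829 %


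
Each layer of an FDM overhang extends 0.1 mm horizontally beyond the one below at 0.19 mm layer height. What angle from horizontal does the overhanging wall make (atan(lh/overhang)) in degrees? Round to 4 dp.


angle = atan(0.19/0.1) = 62.2415 degrees


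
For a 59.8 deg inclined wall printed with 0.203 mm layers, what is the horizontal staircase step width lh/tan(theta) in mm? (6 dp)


step = 0.203 / tan(59.8) = 0.118149 mm


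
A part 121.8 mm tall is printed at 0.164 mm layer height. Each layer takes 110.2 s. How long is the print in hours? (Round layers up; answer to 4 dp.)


Layers = ceil(121.8/0.164) = 743
t = 743 * 110.2 / 3600 = 22.7441 hrs


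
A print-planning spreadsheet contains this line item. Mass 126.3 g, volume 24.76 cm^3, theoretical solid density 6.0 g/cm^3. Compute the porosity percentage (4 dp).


rho_part = 126.3 / 24.76 = 5.10096931 g/cm^3
Porosity = (1 - 5.10096931/6.0)*100 = 14.9838 %


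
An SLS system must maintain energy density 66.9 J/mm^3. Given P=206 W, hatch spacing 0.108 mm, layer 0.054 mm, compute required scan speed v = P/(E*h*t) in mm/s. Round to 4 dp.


v = 206 / (66.9*0.108*0.054) = 527.9874 mm/s


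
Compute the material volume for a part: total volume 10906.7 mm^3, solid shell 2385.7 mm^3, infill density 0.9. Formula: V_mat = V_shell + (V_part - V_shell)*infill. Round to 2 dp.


V_infill = (10906.7 - 2385.7) * 0.9 = 7668.9
V_total = 2385.7 + 7668.9 = 10054.6 mm^3


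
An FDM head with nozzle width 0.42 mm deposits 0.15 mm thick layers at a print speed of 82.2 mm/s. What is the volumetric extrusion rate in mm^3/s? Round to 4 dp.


Rate = 0.42 * 0.15 * 82.2 = 5.1786 mm^3/s


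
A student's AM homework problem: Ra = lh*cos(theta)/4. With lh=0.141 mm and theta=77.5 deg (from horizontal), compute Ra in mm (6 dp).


Ra = 0.141 * cos(77.5) / 4 = 0.007629 mm


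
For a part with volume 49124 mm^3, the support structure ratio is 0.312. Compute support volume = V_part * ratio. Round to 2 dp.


V_support = 49124 * 0.312 = 15326.69 mm^3


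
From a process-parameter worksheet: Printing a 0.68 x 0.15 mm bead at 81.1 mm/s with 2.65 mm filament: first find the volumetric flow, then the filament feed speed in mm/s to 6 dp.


Q = 0.68 * 0.15 * 81.1 = 8.2722 mm^3/s
A_fil = pi*(2.65/2)^2 = 5.5154586 mm^2
v_feed = 8.2722 / 5.5154586 = 1.499821 mm/s


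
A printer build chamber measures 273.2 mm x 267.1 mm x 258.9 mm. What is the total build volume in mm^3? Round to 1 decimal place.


V = 273.2 * 267.1 * 258.9 = 18892378.3 mm^3


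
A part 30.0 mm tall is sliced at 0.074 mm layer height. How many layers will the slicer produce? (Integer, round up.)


Layers = ceil(30.0/0.074) = 406


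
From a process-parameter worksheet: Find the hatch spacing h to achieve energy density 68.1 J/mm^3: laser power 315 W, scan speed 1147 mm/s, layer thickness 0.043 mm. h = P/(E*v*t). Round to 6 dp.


h = 315 / (68.1*1147*0.043) = 0.093785 mm


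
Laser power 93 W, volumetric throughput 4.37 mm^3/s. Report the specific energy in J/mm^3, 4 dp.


SE = 93 / 4.37 = 21.2815 J/mm^3


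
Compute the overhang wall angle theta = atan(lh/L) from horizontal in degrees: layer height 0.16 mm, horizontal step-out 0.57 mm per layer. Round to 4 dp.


angle = atan(0.16/0.57) = 15.6795 degrees


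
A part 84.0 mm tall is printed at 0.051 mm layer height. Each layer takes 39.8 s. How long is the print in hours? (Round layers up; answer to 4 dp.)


Layers = ceil(84.0/0.051) = 1648
t = 1648 * 39.8 / 3600 = 18.2196 hrs


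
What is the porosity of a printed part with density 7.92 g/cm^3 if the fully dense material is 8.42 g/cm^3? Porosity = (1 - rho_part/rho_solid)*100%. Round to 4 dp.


Porosity = (1-7.92/8.42)*100 = 5.9382 %


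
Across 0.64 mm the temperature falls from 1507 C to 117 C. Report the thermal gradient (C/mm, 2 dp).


G = (1507-117)/0.64 = 2171.88 C/mm


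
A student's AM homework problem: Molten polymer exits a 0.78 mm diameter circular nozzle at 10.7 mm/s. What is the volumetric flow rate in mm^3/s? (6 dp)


A = pi*(0.78/2)^2 = 0.47783624 mm^2
Q = 0.47783624 * 10.7 = 5.112848 mm^3/s


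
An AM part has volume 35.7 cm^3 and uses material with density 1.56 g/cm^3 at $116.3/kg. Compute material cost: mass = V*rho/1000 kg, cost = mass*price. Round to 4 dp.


Mass = 35.7*1.56/1000 = 0.055692 kg
Cost = 0.055692 * 116.3 = 6.477 $


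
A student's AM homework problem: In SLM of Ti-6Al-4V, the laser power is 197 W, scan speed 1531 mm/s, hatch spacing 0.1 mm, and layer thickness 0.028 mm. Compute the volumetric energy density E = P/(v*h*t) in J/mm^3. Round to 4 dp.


E = 197 / (1531*0.1*0.028) = 45.955 J/mm^3


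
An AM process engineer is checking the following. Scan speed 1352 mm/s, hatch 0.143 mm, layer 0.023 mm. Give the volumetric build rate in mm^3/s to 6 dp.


Rate = 1352 * 0.143 * 0.023 = 4.446728 mm^3/s


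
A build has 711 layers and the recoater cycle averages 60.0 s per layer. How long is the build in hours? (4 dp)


t = 711 * 60.0 / 3600 = 11.85 hrs


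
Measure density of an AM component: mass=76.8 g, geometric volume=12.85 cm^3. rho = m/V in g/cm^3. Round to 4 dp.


rho = 76.8 / 12.85 = 5.9767 g/cm^3


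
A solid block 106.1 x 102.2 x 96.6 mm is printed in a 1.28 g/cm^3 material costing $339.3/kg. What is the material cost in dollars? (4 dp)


V = 106.1 * 102.2 * 96.6 = 1047474.372 mm^3 = 1047.474372 cm^3
Mass = 1047.474372 * 1.28 / 1000 = 1.3407672 kg
Cost = 1.3407672 * 339.3 = 454.9223 $


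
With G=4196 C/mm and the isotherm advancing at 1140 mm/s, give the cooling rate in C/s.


CR = 4196 * 1140 = 4783440 C/s


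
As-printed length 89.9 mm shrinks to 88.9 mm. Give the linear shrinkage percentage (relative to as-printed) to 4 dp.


Shrinkage = ((89.9-88.9)/89.9)*100 = 1.1123 %


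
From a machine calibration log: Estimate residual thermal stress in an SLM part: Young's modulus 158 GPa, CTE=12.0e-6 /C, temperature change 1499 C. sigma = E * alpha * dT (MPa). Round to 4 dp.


sigma = 158*1000 * 12.0e-6 * 1499 = 2842.104 MPa


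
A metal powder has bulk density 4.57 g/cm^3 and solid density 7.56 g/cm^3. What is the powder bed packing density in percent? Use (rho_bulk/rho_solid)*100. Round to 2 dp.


Packing = (4.57/7.56)*100 = 60.45 %


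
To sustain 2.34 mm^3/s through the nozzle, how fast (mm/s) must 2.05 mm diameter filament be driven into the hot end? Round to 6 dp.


A = pi*(2.05/2)^2 = 3.300636
v = 2.34 / 3.300636 = 0.708954 mm/s


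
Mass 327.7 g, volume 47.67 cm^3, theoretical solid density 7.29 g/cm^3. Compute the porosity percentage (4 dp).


rho_part = 327.7 / 47.67 = 6.87434445 g/cm^3
Porosity = (1 - 6.87434445/7.29)*100 = 5.7017 %


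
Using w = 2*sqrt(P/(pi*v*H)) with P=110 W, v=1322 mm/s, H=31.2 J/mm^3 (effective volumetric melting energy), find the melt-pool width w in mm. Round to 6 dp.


w = 2*sqrt(110/(pi*1322*31.2)) = 0.058272 mm


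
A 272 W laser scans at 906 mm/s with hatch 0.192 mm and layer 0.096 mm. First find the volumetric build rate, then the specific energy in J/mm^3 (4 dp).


Build rate = 906 * 0.192 * 0.096 = 16.699392 mm^3/s
SE = 272 / 16.699392 = 16.288 J/mm^3


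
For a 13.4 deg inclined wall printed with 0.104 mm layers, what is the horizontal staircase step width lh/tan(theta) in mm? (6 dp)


step = 0.104 / tan(13.4) = 0.436546 mm


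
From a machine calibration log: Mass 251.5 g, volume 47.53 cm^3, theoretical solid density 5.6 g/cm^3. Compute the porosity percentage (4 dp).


rho_part = 251.5 / 47.53 = 5.29139491 g/cm^3
Porosity = (1 - 5.29139491/5.6)*100 = 5.5108 %


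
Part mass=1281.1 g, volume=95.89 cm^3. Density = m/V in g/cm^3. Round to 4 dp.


rho = 1281.1 / 95.89 = 13.3601 g/cm^3


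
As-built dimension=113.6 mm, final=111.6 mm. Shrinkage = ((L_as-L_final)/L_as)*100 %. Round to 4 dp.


Shrinkage = ((113.6-111.6)/113.6)*100 = 1.7606 %


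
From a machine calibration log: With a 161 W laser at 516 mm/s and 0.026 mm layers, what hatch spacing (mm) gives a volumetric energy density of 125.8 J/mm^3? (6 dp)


h = 161 / (125.8*516*0.026) = 0.095394 mm


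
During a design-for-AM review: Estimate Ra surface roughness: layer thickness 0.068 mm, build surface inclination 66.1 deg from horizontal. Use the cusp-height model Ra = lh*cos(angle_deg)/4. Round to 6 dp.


Ra = 0.068 * cos(66.1) / 4 = 0.006887 mm


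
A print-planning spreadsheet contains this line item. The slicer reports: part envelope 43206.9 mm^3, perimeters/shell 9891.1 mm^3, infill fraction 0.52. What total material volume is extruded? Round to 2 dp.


V_infill = (43206.9 - 9891.1) * 0.52 = 17324.22
V_total = 9891.1 + 17324.22 = 27215.32 mm^3


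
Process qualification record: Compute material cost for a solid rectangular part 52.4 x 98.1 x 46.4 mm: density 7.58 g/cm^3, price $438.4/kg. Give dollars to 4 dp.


V = 52.4 * 98.1 * 46.4 = 238516.416 mm^3 = 238.516416 cm^3
Mass = 238.516416 * 7.58 / 1000 = 1.80795443 kg
Cost = 1.80795443 * 438.4 = 792.6072 $


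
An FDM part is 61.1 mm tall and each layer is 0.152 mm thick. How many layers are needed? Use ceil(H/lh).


Layers = ceil(61.1/0.152) = 402


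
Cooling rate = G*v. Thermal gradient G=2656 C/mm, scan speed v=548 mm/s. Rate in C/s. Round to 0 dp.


CR = 2656 * 548 = 1455488 C/s


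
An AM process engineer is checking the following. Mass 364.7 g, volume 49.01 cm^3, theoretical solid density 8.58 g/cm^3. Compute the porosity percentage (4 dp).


rho_part = 364.7 / 49.01 = 7.4413385 g/cm^3
Porosity = (1 - 7.4413385/8.58)*100 = 13.2711 %


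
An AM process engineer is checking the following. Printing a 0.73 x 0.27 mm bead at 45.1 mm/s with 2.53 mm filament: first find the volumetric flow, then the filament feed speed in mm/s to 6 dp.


Q = 0.73 * 0.27 * 45.1 = 8.88921 mm^3/s
A_fil = pi*(2.53/2)^2 = 5.0272551 mm^2
v_feed = 8.88921 / 5.0272551 = 1.768203 mm/s


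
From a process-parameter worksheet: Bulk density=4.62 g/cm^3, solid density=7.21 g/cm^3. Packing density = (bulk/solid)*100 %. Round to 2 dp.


Packing = (4.62/7.21)*100 = 64.08 %


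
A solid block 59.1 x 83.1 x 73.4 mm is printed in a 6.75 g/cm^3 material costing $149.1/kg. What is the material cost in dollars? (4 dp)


V = 59.1 * 83.1 * 73.4 = 360482.814 mm^3 = 360.482814 cm^3
Mass = 360.482814 * 6.75 / 1000 = 2.43325899 kg
Cost = 2.43325899 * 149.1 = 362.7989 $


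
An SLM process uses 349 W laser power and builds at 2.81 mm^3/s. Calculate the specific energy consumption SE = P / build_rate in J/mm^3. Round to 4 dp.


SE = 349 / 2.81 = 124.1993 J/mm^3


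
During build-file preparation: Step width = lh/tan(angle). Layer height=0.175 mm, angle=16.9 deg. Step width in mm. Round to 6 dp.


step = 0.175 / tan(16.9) = 0.575993 mm


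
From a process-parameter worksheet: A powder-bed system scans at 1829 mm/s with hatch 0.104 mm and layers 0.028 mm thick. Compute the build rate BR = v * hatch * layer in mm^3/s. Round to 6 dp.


Rate = 1829 * 0.104 * 0.028 = 5.326048 mm^3/s


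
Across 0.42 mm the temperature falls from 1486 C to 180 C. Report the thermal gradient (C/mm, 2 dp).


G = (1486-180)/0.42 = 3109.52 C/mm


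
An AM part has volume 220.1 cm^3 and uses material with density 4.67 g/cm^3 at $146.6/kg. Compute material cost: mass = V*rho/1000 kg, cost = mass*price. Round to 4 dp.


Mass = 220.1*4.67/1000 = 1.027867 kg
Cost = 1.027867 * 146.6 = 150.6853 $


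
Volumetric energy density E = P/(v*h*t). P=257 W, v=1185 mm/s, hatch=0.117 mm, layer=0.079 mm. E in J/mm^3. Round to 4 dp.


E = 257 / (1185*0.117*0.079) = 23.464 J/mm^3


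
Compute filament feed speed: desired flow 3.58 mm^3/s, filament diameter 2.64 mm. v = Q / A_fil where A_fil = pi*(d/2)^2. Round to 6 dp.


A = pi*(2.64/2)^2 = 5.473911
v = 3.58 / 5.473911 = 0.654011 mm/s


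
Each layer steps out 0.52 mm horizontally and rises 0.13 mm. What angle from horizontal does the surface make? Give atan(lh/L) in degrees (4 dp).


angle = atan(0.13/0.52) = 14.0362 degrees


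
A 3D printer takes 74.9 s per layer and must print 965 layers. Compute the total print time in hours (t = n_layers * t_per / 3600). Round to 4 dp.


t = 965 * 74.9 / 3600 = 20.0774 hrs


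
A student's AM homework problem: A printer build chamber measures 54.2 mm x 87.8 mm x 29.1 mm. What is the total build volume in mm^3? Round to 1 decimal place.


V = 54.2 * 87.8 * 29.1 = 138479.9 mm^3


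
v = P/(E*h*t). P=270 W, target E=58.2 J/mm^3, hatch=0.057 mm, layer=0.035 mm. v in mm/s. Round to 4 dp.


v = 270 / (58.2*0.057*0.035) = 2325.4011 mm/s


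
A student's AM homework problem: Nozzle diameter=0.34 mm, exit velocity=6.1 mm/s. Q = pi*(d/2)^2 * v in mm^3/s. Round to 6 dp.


A = pi*(0.34/2)^2 = 0.09079203 mm^2
Q = 0.09079203 * 6.1 = 0.553831 mm^3/s


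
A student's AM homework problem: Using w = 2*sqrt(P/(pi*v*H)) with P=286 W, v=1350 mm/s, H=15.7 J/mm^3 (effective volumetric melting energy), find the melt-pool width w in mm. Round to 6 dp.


w = 2*sqrt(286/(pi*1350*15.7)) = 0.131075 mm


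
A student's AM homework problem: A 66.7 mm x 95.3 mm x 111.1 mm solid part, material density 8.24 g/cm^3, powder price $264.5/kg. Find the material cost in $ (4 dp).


V = 66.7 * 95.3 * 111.1 = 706208.261 mm^3 = 706.208261 cm^3
Mass = 706.208261 * 8.24 / 1000 = 5.81915607 kg
Cost = 5.81915607 * 264.5 = 1539.1668 $


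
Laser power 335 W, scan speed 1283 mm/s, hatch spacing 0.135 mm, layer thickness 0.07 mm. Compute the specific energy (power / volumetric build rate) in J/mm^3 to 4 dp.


Build rate = 1283 * 0.135 * 0.07 = 12.12435 mm^3/s
SE = 335 / 12.12435 = 27.6303 J/mm^3


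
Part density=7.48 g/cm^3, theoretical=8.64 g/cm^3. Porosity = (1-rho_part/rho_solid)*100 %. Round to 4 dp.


Porosity = (1-7.48/8.64)*100 = 13.4259 %


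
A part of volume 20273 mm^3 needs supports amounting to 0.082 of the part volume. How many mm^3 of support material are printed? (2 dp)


V_support = 20273 * 0.082 = 1662.39 mm^3


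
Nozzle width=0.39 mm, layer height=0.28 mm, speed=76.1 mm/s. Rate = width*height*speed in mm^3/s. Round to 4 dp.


Rate = 0.39 * 0.28 * 76.1 = 8.3101 mm^3/s


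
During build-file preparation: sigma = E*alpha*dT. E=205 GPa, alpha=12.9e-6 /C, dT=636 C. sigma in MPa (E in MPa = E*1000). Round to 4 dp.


sigma = 205*1000 * 12.9e-6 * 636 = 1681.902 MPa


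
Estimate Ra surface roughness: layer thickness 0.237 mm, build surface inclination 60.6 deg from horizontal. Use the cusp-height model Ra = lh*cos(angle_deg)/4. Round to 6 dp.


Ra = 0.237 * cos(60.6) / 4 = 0.029086 mm


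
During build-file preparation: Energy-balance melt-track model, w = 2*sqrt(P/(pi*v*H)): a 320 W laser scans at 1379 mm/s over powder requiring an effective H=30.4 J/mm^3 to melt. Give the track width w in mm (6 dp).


w = 2*sqrt(320/(pi*1379*30.4)) = 0.098585 mm


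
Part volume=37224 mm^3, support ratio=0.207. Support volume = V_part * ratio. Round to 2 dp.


V_support = 37224 * 0.207 = 7705.37 mm^3


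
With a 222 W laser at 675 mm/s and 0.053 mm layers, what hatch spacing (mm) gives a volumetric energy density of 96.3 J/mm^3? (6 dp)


h = 222 / (96.3*675*0.053) = 0.064439 mm


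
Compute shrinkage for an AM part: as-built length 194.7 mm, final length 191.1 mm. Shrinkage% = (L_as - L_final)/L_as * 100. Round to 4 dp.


Shrinkage = ((194.7-191.1)/194.7)*100 = 1.849 %


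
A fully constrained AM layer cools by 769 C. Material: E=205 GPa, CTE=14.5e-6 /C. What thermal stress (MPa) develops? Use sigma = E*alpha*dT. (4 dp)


sigma = 205*1000 * 14.5e-6 * 769 = 2285.8525 MPa


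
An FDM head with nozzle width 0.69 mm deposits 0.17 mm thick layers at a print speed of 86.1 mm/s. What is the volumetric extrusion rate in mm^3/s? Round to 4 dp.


Rate = 0.69 * 0.17 * 86.1 = 10.0995 mm^3/s


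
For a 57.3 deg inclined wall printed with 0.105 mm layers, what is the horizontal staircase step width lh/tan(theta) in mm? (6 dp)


step = 0.105 / tan(57.3) = 0.067409 mm


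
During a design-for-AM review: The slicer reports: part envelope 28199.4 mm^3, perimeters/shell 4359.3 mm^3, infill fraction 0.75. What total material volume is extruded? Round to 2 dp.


V_infill = (28199.4 - 4359.3) * 0.75 = 17880.08
V_total = 4359.3 + 17880.08 = 22239.38 mm^3


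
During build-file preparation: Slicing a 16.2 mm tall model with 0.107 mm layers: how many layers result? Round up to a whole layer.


Layers = ceil(16.2/0.107) = 152


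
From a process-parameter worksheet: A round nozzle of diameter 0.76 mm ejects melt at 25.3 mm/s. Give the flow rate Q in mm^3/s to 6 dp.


A = pi*(0.76/2)^2 = 0.45364598 mm^2
Q = 0.45364598 * 25.3 = 11.477243 mm^3/s


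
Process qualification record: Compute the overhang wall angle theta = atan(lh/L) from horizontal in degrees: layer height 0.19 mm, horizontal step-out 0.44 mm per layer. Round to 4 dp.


angle = atan(0.19/0.44) = 23.3556 degrees


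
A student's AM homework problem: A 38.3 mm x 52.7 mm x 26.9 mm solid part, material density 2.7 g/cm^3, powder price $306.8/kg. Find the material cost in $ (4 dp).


V = 38.3 * 52.7 * 26.9 = 54295.229 mm^3 = 54.295229 cm^3
Mass = 54.295229 * 2.7 / 1000 = 0.14659712 kg
Cost = 0.14659712 * 306.8 = 44.976 $


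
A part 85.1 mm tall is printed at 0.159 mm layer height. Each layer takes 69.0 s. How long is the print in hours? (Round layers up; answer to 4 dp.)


Layers = ceil(85.1/0.159) = 536
t = 536 * 69.0 / 3600 = 10.2733 hrs


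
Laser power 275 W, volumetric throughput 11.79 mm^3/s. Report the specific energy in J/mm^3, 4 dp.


SE = 275 / 11.79 = 23.3249 J/mm^3


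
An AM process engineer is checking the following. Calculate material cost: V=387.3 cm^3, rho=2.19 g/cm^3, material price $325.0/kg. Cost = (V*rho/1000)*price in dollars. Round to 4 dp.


Mass = 387.3*2.19/1000 = 0.848187 kg
Cost = 0.848187 * 325.0 = 275.6608 $


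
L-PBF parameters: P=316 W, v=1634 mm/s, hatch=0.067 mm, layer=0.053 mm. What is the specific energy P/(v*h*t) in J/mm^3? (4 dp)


Build rate = 1634 * 0.067 * 0.053 = 5.802334 mm^3/s
SE = 316 / 5.802334 = 54.4608 J/mm^3


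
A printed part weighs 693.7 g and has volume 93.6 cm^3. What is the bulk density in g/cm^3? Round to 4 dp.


rho = 693.7 / 93.6 = 7.4113 g/cm^3


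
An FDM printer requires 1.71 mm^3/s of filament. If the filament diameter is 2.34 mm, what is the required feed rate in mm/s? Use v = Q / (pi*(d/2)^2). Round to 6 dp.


A = pi*(2.34/2)^2 = 4.300526
v = 1.71 / 4.300526 = 0.397626 mm/s


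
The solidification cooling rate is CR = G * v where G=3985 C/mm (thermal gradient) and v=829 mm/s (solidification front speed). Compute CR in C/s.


CR = 3985 * 829 = 3303565 C/s


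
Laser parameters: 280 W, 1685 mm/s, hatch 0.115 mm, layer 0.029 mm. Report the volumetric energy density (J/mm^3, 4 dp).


E = 280 / (1685*0.115*0.029) = 49.8267 J/mm^3


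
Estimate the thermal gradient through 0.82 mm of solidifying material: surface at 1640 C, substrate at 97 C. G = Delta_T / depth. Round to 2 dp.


G = (1640-97)/0.82 = 1881.71 C/mm


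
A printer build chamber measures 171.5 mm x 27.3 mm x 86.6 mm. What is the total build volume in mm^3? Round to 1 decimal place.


V = 171.5 * 27.3 * 86.6 = 405456.9 mm^3


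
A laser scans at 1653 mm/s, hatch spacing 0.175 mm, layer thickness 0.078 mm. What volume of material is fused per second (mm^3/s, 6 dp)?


Rate = 1653 * 0.175 * 0.078 = 22.56345 mm^3/s


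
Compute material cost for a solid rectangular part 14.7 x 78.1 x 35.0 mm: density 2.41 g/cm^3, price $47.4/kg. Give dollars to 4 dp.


V = 14.7 * 78.1 * 35.0 = 40182.45 mm^3 = 40.18245 cm^3
Mass = 40.18245 * 2.41 / 1000 = 0.0968397 kg
Cost = 0.0968397 * 47.4 = 4.5902 $


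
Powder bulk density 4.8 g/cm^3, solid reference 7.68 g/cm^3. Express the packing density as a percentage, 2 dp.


Packing = (4.8/7.68)*100 = 62.5 %


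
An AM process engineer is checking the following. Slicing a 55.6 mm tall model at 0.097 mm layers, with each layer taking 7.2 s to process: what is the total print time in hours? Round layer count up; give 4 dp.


Layers = ceil(55.6/0.097) = 574
t = 574 * 7.2 / 3600 = 1.148 hrs


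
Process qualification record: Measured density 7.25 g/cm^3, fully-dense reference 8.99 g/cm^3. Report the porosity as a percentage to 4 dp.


Porosity = (1-7.25/8.99)*100 = 19.3548 %


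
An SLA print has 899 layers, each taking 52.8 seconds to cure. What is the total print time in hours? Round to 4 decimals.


t = 899 * 52.8 / 3600 = 13.1853 hrs


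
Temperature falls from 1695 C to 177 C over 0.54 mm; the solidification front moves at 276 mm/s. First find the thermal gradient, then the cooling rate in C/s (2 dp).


G = (1695-177)/0.54 = 2811.11111111 C/mm
CR = 2811.11111111 * 276 = 775866.67 C/s


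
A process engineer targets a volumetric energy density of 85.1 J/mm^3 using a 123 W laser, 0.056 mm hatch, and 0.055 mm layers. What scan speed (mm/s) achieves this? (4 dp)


v = 123 / (85.1*0.056*0.055) = 469.2722 mm/s


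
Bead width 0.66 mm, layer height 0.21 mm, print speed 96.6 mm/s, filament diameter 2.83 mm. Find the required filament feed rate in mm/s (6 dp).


Q = 0.66 * 0.21 * 96.6 = 13.38876 mm^3/s
A_fil = pi*(2.83/2)^2 = 6.29017535 mm^2
v_feed = 13.38876 / 6.29017535 = 2.128519 mm/s
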